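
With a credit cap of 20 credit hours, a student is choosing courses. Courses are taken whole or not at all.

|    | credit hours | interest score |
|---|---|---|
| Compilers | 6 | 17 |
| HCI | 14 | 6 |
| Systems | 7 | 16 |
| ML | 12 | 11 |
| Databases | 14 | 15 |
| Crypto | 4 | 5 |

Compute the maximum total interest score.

Compilers + Systems: credit hours 6 + 7 = 13 ≤ 20, interest score 17 + 16 = 33.
Compilers + Systems + Crypto: credit hours 6 + 7 + 4 = 17 ≤ 20, interest score 17 + 16 + 5 = 38.
Best is Compilers, Systems, and Crypto with total interest score 38.

38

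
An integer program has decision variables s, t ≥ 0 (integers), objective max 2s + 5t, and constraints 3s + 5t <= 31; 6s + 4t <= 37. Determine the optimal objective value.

(s,t)=(0,6): 3·0+5·6=30≤31, 6·0+4·6=24≤37, objective 30.
(s,t)=(1,5): 3·1+5·5=28≤31, 6·1+4·5=26≤37, objective 27.
(s,t)=(0,5): 3·0+5·5=25≤31, 6·0+4·5=20≤37, objective 25.
Maximum is 30 at (s,t)=(0,6).

30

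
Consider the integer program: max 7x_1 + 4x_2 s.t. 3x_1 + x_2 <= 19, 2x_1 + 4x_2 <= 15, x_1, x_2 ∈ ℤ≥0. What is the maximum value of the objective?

(x_1,x_2)=(6,0): 3·6+1·0=18≤19, 2·6+4·0=12≤15, objective 42.
(x_1,x_2)=(5,1): 3·5+1·1=16≤19, 2·5+4·1=14≤15, objective 39.
Maximum is 42 at (x_1,x_2)=(6,0).

42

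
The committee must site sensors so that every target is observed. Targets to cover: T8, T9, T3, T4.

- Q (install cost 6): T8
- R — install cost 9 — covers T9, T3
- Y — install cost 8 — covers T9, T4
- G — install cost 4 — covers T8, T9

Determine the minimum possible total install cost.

21

Choose R, Y, and G: together they cover T8, T9, T3, T4 — every target.
Total install cost: 9 + 8 + 4 = 21.
No cover costs less than 21.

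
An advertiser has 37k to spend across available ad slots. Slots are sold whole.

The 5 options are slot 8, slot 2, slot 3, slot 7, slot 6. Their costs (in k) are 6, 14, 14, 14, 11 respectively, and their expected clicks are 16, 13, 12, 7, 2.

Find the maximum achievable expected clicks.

This is an integer program with binary decision variables.
Take slot 8, slot 2, and slot 3: cost 6 + 14 + 14 = 34 ≤ 37, expected clicks 16 + 13 + 12 = 41.
No other feasible combination does better.

41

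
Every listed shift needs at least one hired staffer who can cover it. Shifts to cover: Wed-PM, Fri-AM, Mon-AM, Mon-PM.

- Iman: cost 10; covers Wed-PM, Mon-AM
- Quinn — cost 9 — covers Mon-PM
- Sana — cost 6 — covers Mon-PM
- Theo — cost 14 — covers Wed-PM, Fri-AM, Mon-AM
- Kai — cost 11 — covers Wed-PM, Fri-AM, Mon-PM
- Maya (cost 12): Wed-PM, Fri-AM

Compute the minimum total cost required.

The greedy cost-per-new-shift heuristic would pick Kai and Iman for 21, but a cheaper cover exists.
Choose Sana and Theo: together they cover Wed-PM, Fri-AM, Mon-AM, Mon-PM — every shift.
Total cost: 6 + 14 = 20.
No cover costs less than 20.

20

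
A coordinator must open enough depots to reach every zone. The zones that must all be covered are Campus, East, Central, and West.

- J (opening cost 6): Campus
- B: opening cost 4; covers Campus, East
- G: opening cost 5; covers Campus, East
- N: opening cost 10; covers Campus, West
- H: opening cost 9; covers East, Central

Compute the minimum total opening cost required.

19

The greedy cost-per-new-zone heuristic would pick B, H, and N for 23, but a cheaper cover exists.
Choose N and H: together they cover Campus, East, Central, West — every zone.
Total opening cost: 10 + 9 = 19.
No cover costs less than 19.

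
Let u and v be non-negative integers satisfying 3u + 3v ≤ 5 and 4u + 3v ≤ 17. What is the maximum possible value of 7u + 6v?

7

Relaxing integrality, the LP optimum is 11.67 at (u,v) = (1.67, 0), which is not an integer point.
(u,v)=(1,0) is feasible, giving 7.
(u,v)=(0,1) is feasible, giving 6.
Maximum is 7 at (u,v)=(1,0).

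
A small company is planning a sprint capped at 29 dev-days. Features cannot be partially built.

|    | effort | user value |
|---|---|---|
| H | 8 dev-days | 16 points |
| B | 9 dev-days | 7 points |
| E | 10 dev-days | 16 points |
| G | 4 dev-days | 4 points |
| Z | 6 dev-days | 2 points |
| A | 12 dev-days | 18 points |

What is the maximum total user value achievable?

41

H + B + A: effort 8 + 9 + 12 = 29 ≤ 29, user value 16 + 7 + 18 = 41.
H + B + E: effort 8 + 9 + 10 = 27 ≤ 29, user value 16 + 7 + 16 = 39.
Best is H, B, and A with total user value 41.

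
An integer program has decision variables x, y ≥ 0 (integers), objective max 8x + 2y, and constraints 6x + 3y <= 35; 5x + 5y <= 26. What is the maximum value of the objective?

40

(x,y)=(5,0) is feasible, giving 40.
(x,y)=(4,1) is feasible, giving 34.
(x,y)=(4,0) is feasible, giving 32.
The best lattice point is (5,0), giving 40.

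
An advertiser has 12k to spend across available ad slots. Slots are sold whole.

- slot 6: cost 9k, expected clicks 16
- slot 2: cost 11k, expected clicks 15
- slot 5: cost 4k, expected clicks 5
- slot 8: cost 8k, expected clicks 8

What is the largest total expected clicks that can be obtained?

16

This is a 0-1 knapsack instance.
Allowing fractional choices, the relaxed optimum would be about 20.1, but ad slots are indivisible.
slot 2: cost 11 ≤ 12, expected clicks 15.
slot 6: cost 9 ≤ 12, expected clicks 16.
slot 5 + slot 8: cost 4 + 8 = 12 ≤ 12, expected clicks 5 + 8 = 13.
Best is slot 6 with total expected clicks 16.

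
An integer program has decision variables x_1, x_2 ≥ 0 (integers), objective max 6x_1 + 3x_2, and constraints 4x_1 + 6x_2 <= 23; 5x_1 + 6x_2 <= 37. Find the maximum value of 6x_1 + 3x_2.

30

The continuous relaxation peaks at (5.75, 0) with value 34.50; rounding to a feasible lattice point costs some objective.
(x_1,x_2)=(5,0): 4·5+6·0=20≤23, 5·5+6·0=25≤37, objective 30.
(x_1,x_2)=(4,1): 4·4+6·1=22≤23, 5·4+6·1=26≤37, objective 27.
(x_1,x_2)=(4,0): 4·4+6·0=16≤23, 5·4+6·0=20≤37, objective 24.
No feasible integer point exceeds 30.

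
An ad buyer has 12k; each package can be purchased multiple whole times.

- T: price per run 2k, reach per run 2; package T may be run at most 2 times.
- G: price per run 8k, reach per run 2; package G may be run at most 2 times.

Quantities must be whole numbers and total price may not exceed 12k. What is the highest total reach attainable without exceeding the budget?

6

This is a bounded integer knapsack.
2×T and 1×G: price 12 ≤ 12, reach 2·2 + 1·2 = 6.
1×T and 1×G: price 10 ≤ 12, reach 1·2 + 1·2 = 4.
Best is 6.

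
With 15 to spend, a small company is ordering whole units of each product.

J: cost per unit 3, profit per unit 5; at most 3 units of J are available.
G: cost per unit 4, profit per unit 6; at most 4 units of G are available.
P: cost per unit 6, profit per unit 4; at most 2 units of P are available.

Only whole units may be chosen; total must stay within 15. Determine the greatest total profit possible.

J has the best ratio (5/3); taking only J gives at most 3×5 = 15 (stopped by the supply cap of 3).
Mixing does better — 1×J and 3×G: cost 15 ≤ 15, profit 1·5 + 3·6 = 23.

23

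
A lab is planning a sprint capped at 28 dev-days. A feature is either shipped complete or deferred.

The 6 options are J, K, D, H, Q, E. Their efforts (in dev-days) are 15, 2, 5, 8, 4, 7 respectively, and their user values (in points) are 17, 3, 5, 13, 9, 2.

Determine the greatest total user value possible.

39

Take J, H, and Q: effort 15 + 8 + 4 = 27 ≤ 28, user value 17 + 13 + 9 = 39.
No other feasible combination does better.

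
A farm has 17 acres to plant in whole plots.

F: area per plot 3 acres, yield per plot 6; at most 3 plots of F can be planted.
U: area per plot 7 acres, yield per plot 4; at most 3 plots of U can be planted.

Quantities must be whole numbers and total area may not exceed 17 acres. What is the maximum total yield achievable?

22

This is a bounded integer knapsack.
F has the best ratio (6/3); taking only F gives at most 3×6 = 18 (stopped by the supply cap of 3).
Mixing does better — 3×F and 1×U: area 16 ≤ 17, yield 3·6 + 1·4 = 22.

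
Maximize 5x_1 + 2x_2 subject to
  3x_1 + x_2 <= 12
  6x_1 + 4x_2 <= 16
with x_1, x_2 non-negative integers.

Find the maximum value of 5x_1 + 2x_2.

12

(x_1,x_2)=(2,1): 3·2+1·1=7≤12, 6·2+4·1=16≤16, objective 12.
(x_1,x_2)=(2,0): 3·2+1·0=6≤12, 6·2+4·0=12≤16, objective 10.
No feasible integer point exceeds 12.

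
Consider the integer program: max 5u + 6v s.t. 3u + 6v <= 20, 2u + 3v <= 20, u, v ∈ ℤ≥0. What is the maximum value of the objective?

30

Relaxing integrality, the LP optimum is 33.33 at (u,v) = (6.67, 0), which is not an integer point.
(u,v)=(6,0): 3·6+6·0=18≤20, 2·6+3·0=12≤20, objective 30.
(u,v)=(5,0): 3·5+6·0=15≤20, 2·5+3·0=10≤20, objective 25.
The best lattice point is (6,0), giving 30.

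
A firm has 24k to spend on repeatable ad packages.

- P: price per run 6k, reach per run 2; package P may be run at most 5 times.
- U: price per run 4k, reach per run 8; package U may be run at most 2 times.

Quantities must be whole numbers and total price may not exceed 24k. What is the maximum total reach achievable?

2×P and 2×U: price 20 ≤ 24, reach 2·2 + 2·8 = 20.
1×P and 2×U: price 14 ≤ 24, reach 1·2 + 2·8 = 18.
Best is 20.

20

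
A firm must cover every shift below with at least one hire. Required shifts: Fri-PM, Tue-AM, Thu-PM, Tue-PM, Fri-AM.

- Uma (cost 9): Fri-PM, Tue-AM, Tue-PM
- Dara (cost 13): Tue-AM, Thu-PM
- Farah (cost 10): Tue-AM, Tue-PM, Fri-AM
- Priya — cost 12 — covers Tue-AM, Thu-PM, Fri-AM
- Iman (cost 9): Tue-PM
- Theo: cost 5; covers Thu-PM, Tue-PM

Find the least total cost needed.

Choose Uma and Priya: together they cover Fri-PM, Tue-AM, Thu-PM, Tue-PM, Fri-AM — every shift.
Total cost: 9 + 12 = 21.

21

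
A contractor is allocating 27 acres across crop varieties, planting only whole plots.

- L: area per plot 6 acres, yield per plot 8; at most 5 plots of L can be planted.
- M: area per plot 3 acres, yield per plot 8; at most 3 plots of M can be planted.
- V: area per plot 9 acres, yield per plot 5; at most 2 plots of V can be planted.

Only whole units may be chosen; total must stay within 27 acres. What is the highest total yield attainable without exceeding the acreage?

M has the best ratio (8/3); taking only M gives at most 3×8 = 24 (stopped by the supply cap of 3).
Mixing does better — 3×L and 3×M: area 27 ≤ 27, yield 3·8 + 3·8 = 48.

48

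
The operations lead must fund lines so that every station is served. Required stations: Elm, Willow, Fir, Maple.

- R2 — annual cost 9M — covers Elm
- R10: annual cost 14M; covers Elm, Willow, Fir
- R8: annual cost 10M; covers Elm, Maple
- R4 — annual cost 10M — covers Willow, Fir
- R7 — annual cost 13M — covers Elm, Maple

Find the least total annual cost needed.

20

The greedy cost-per-new-station heuristic would pick R10 and R8 for 24, but a cheaper cover exists.
Choose R8 and R4: together they cover Elm, Willow, Fir, Maple — every station.
Total annual cost: 10 + 10 = 20.
No cover costs less than 20.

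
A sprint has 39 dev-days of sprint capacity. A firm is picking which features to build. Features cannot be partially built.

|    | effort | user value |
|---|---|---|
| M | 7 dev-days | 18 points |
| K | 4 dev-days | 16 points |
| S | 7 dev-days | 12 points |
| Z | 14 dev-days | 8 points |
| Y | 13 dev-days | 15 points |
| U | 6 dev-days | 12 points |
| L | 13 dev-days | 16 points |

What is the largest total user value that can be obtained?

74

This is an integer program with binary decision variables.
Take M, K, S, U, and L: effort 7 + 4 + 7 + 6 + 13 = 37 ≤ 39, user value 18 + 16 + 12 + 12 + 16 = 74.
No other feasible combination does better.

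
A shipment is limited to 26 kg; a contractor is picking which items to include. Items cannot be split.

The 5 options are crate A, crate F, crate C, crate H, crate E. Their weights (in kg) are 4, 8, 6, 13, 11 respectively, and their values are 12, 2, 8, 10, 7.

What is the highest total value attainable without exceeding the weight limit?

Allowing fractional choices, the relaxed optimum would be about 31.9, but items are indivisible.
crate A + crate C + crate E: weight 4 + 6 + 11 = 21 ≤ 26, value 12 + 8 + 7 = 27.
crate A + crate C + crate H: weight 4 + 6 + 13 = 23 ≤ 26, value 12 + 8 + 10 = 30.
Best is crate A, crate C, and crate H with total value 30.

30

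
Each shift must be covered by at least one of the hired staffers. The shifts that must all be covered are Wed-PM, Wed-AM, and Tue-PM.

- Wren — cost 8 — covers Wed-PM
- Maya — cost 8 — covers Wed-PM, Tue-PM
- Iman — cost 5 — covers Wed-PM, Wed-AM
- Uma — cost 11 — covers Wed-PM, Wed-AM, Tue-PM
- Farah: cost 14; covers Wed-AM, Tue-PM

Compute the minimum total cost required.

11

The greedy cost-per-new-shift heuristic would pick Iman and Maya for 13, but a cheaper cover exists.
Uma alone covers Wed-PM, Wed-AM, Tue-PM — every shift.
Total cost: 11.
No cover costs less than 11.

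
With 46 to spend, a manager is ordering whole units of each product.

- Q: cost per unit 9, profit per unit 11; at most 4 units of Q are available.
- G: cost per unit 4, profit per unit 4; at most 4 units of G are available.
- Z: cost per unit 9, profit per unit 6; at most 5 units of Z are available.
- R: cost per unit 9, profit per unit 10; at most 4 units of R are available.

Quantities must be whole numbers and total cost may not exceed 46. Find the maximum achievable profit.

Q has the best ratio (11/9); taking only Q gives at most 4×11 = 44 (stopped by the supply cap of 4).
Mixing does better — 4×Q and 1×R: cost 45 ≤ 46, profit 4·11 + 1·10 = 54.

54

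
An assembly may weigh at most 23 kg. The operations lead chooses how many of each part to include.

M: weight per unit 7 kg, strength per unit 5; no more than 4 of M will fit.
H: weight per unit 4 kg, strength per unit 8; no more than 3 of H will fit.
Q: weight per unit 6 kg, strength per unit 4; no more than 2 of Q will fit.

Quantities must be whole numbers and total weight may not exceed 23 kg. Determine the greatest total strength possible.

29

This is a bounded integer knapsack.
1×M and 3×H: weight 19 ≤ 23, strength 1·5 + 3·8 = 29.
3×H and 1×Q: weight 18 ≤ 23, strength 3·8 + 1·4 = 28.
Best is 29.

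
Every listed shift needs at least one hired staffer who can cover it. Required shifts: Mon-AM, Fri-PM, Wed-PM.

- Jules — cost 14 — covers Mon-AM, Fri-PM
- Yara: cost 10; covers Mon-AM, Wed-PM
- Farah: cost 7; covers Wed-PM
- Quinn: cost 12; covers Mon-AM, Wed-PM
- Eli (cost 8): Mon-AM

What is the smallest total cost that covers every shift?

The greedy cost-per-new-shift heuristic would pick Yara and Jules for 24, but a cheaper cover exists.
Choose Jules and Farah: together they cover Mon-AM, Fri-PM, Wed-PM — every shift.
Total cost: 14 + 7 = 21.
No cover costs less than 21.

21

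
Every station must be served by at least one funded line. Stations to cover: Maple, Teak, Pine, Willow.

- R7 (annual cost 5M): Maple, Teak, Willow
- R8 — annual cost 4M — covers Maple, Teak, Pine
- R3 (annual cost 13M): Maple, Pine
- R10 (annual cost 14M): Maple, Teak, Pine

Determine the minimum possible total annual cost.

9

This is an integer covering problem.
Choose R7 and R8: together they cover Maple, Teak, Pine, Willow — every station.
Total annual cost: 5 + 4 = 9.
No cover costs less than 9.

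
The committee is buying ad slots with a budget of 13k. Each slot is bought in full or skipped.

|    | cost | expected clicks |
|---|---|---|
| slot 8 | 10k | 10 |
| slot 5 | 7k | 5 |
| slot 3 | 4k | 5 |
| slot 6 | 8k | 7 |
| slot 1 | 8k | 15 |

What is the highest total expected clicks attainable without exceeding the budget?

This is an integer program with binary decision variables.
slot 3 + slot 1: cost 4 + 8 = 12 ≤ 13, expected clicks 5 + 15 = 20.
slot 1: cost 8 ≤ 13, expected clicks 15.
slot 3 + slot 6: cost 4 + 8 = 12 ≤ 13, expected clicks 5 + 7 = 12.
Best is slot 3 and slot 1 with total expected clicks 20.

20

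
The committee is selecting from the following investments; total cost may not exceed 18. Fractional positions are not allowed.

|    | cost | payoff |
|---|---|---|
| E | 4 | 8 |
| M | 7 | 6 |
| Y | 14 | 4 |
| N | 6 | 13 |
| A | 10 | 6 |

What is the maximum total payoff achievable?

Allowing fractional choices, the relaxed optimum would be about 27.6, but investments are indivisible.
E + N: cost 4 + 6 = 10 ≤ 18, payoff 8 + 13 = 21.
E + M + N: cost 4 + 7 + 6 = 17 ≤ 18, payoff 8 + 6 + 13 = 27.
Best is E, M, and N with total payoff 27.

27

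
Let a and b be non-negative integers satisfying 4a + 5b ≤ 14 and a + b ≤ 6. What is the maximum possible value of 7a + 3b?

The continuous relaxation peaks at (3.5, 0) with value 24.50; rounding to a feasible lattice point costs some objective.
(a,b)=(3,0): 4·3+5·0=12≤14, 1·3+1·0=3≤6, objective 21.
(a,b)=(2,1): 4·2+5·1=13≤14, 1·2+1·1=3≤6, objective 17.
(a,b)=(2,0): 4·2+5·0=8≤14, 1·2+1·0=2≤6, objective 14.
Maximum is 21 at (a,b)=(3,0).

21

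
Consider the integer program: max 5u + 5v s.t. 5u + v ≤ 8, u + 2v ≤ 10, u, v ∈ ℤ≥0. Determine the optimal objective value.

(u,v)=(0,5) is feasible, giving 25.
(u,v)=(1,3) is feasible, giving 20.
(u,v)=(0,4) is feasible, giving 20.
No feasible integer point exceeds 25.

25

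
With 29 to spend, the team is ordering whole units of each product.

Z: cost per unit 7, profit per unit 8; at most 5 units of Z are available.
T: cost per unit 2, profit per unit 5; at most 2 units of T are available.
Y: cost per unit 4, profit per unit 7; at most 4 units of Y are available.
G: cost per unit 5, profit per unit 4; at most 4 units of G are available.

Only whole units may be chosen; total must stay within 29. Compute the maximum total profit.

1×Z, 2×T, 3×Y, and 1×G: cost 28 ≤ 29, profit 1·8 + 2·5 + 3·7 + 1·4 = 43.
1×Z, 2×T, and 4×Y: cost 27 ≤ 29, profit 1·8 + 2·5 + 4·7 = 46.
Best is 46.

46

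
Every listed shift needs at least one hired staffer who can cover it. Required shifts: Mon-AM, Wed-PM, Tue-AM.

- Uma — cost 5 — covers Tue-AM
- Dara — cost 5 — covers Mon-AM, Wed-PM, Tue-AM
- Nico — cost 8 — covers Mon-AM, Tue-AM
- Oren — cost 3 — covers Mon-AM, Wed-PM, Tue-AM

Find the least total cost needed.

This is an integer covering problem.
Oren alone covers Mon-AM, Wed-PM, Tue-AM — every shift.
Total cost: 3.

3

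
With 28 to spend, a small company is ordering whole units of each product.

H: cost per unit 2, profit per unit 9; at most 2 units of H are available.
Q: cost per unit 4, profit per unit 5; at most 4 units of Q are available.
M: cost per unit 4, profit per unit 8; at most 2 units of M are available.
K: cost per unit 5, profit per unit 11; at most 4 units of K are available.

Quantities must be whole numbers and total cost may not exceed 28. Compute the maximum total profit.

70

2×H, 1×M, and 4×K: cost 28 ≤ 28, profit 2·9 + 1·8 + 4·11 = 70.
2×H, 2×M, and 3×K: cost 27 ≤ 28, profit 2·9 + 2·8 + 3·11 = 67.
Best is 70.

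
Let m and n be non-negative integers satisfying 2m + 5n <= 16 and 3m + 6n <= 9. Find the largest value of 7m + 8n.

(m,n)=(3,0): 2·3+5·0=6≤16, 3·3+6·0=9≤9, objective 21.
(m,n)=(2,0): 2·2+5·0=4≤16, 3·2+6·0=6≤9, objective 14.
Maximum is 21 at (m,n)=(3,0).

21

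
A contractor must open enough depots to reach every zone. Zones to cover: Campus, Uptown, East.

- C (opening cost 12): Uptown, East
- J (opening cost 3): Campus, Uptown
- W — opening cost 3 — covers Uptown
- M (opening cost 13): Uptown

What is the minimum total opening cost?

Choose C and J: together they cover Campus, Uptown, East — every zone.
Total opening cost: 12 + 3 = 15.
No cover costs less than 15.

15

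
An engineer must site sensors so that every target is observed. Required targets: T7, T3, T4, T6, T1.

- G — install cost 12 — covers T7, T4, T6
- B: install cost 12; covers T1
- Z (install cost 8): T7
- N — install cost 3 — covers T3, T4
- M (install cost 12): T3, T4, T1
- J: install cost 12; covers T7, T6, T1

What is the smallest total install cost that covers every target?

15

Choose N and J: together they cover T7, T3, T4, T6, T1 — every target.
Total install cost: 3 + 12 = 15.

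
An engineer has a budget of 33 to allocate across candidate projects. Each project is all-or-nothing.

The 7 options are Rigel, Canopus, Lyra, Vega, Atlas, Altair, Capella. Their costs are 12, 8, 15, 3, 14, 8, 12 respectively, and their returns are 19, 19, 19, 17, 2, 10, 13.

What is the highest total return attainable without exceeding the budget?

65

Take Rigel, Canopus, Vega, and Altair: cost 12 + 8 + 3 + 8 = 31 ≤ 33, return 19 + 19 + 17 + 10 = 65.
No other feasible combination does better.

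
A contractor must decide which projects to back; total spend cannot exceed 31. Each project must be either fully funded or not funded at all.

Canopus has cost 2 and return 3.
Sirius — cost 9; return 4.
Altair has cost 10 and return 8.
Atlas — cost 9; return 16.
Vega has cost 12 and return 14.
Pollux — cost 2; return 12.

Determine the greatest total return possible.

45

This is an integer program with binary decision variables.
Allowing fractional choices, the relaxed optimum would be about 49.8, but projects are indivisible.
Atlas + Vega + Pollux: cost 9 + 12 + 2 = 23 ≤ 31, return 16 + 14 + 12 = 42.
Canopus + Atlas + Vega + Pollux: cost 2 + 9 + 12 + 2 = 25 ≤ 31, return 3 + 16 + 14 + 12 = 45.
Best is Canopus, Atlas, Vega, and Pollux with total return 45.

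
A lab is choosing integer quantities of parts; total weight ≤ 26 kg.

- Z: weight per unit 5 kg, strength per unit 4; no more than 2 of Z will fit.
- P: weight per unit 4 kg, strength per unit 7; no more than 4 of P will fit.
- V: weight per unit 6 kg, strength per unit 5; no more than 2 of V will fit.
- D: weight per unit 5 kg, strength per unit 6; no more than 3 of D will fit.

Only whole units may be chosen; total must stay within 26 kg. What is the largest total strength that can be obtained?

Take 4×P and 2×D: weight 26 ≤ 26, strength 4·7 + 2·6 = 40.
P has the best ratio (7/4) and is taken to its limit of 4; remaining capacity is filled optimally with the others.

40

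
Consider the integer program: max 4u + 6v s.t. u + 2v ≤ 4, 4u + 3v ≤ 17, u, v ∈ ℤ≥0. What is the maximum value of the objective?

(u,v)=(4,0): 1·4+2·0=4≤4, 4·4+3·0=16≤17, objective 16.
(u,v)=(3,0): 1·3+2·0=3≤4, 4·3+3·0=12≤17, objective 12.
The best lattice point is (4,0), giving 16.

16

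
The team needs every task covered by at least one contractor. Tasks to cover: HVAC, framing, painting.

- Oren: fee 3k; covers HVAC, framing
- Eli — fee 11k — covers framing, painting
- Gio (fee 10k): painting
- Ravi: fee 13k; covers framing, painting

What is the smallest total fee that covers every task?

13

This is a weighted set-cover instance.
Choose Oren and Gio: together they cover HVAC, framing, painting — every task.
Total fee: 3 + 10 = 13.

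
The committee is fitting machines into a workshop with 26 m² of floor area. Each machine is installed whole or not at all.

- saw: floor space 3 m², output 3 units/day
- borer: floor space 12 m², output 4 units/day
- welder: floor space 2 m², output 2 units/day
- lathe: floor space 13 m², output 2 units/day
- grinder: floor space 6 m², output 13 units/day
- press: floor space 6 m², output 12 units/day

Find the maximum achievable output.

Allowing fractional choices, the relaxed optimum would be about 33.0, but machines are indivisible.
borer + grinder + press: floor space 12 + 6 + 6 = 24 ≤ 26, output 4 + 13 + 12 = 29.
borer + welder + grinder + press: floor space 12 + 2 + 6 + 6 = 26 ≤ 26, output 4 + 2 + 13 + 12 = 31.
saw + welder + grinder + press: floor space 3 + 2 + 6 + 6 = 17 ≤ 26, output 3 + 2 + 13 + 12 = 30.
Best is borer, welder, grinder, and press with total output 31.

31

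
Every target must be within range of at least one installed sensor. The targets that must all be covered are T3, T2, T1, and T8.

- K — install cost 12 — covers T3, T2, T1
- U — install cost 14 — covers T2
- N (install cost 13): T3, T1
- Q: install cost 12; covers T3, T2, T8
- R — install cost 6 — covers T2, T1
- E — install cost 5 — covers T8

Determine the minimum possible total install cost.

The greedy cost-per-new-target heuristic would pick R, E, and K for 23, but a cheaper cover exists.
Choose K and E: together they cover T3, T2, T1, T8 — every target.
Total install cost: 12 + 5 = 17.
No cover costs less than 17.

17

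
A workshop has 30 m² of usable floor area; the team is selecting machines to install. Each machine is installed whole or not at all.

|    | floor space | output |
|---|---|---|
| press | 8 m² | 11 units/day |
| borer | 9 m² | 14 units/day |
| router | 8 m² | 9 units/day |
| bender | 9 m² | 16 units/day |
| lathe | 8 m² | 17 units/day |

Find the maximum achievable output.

press + borer + lathe: floor space 8 + 9 + 8 = 25 ≤ 30, output 11 + 14 + 17 = 42.
borer + bender + lathe: floor space 9 + 9 + 8 = 26 ≤ 30, output 14 + 16 + 17 = 47.
press + bender + lathe: floor space 8 + 9 + 8 = 25 ≤ 30, output 11 + 16 + 17 = 44.
Best is borer, bender, and lathe with total output 47.

47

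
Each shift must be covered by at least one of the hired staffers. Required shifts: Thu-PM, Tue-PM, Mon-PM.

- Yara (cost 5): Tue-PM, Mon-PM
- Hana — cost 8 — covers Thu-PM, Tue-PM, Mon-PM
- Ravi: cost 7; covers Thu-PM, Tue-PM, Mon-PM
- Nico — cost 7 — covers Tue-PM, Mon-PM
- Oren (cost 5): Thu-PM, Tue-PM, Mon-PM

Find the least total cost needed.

Oren alone covers Thu-PM, Tue-PM, Mon-PM — every shift.
Total cost: 5.

5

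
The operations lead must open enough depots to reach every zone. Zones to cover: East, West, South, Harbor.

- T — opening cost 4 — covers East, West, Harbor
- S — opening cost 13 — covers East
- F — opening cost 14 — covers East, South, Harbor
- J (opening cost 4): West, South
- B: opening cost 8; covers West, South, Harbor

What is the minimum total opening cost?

8

Choose T and J: together they cover East, West, South, Harbor — every zone.
Total opening cost: 4 + 4 = 8.
No cover costs less than 8.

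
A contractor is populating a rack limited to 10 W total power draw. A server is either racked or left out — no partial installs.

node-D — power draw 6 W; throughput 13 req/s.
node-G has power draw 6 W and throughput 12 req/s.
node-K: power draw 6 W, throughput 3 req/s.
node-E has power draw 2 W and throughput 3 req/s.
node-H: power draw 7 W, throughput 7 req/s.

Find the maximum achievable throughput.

16

node-D: power draw 6 ≤ 10, throughput 13.
node-G + node-E: power draw 6 + 2 = 8 ≤ 10, throughput 12 + 3 = 15.
node-D + node-E: power draw 6 + 2 = 8 ≤ 10, throughput 13 + 3 = 16.
Best is node-D and node-E with total throughput 16.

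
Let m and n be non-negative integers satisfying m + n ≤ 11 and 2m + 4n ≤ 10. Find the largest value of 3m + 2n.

(m,n)=(5,0): 1·5+1·0=5≤11, 2·5+4·0=10≤10, objective 15.
(m,n)=(4,0): 1·4+1·0=4≤11, 2·4+4·0=8≤10, objective 12.
No feasible integer point exceeds 15.

15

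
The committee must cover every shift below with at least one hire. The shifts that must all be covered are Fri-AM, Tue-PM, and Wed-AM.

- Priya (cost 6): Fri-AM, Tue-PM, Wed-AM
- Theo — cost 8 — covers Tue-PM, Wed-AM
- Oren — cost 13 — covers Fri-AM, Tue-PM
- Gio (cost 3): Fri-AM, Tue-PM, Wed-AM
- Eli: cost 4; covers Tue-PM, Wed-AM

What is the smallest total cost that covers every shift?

Gio alone covers Fri-AM, Tue-PM, Wed-AM — every shift.
Total cost: 3.
No cover costs less than 3.

3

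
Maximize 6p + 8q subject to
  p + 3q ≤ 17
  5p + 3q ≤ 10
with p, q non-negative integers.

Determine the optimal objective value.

Relaxing integrality, the LP optimum is 26.67 at (p,q) = (0, 3.33), which is not an integer point.
(p,q)=(0,3): 1·0+3·3=9≤17, 5·0+3·3=9≤10, objective 24.
(p,q)=(0,2): 1·0+3·2=6≤17, 5·0+3·2=6≤10, objective 16.
Maximum is 24 at (p,q)=(0,3).

24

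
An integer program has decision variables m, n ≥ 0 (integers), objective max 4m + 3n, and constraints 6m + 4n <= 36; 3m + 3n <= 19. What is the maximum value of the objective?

The continuous relaxation peaks at (5.33, 1) with value 24.33; rounding to a feasible lattice point costs some objective.
(m,n)=(6,0): 6·6+4·0=36≤36, 3·6+3·0=18≤19, objective 24.
(m,n)=(5,1): 6·5+4·1=34≤36, 3·5+3·1=18≤19, objective 23.
The best lattice point is (6,0), giving 24.

24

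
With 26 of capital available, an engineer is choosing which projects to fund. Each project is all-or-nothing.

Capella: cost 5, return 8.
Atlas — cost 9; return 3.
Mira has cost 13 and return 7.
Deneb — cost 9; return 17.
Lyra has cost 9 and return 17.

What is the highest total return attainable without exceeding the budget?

This is a 0-1 knapsack instance.
Capella + Atlas + Deneb: cost 5 + 9 + 9 = 23 ≤ 26, return 8 + 3 + 17 = 28.
Capella + Deneb + Lyra: cost 5 + 9 + 9 = 23 ≤ 26, return 8 + 17 + 17 = 42.
Deneb + Lyra: cost 9 + 9 = 18 ≤ 26, return 17 + 17 = 34.
Best is Capella, Deneb, and Lyra with total return 42.

42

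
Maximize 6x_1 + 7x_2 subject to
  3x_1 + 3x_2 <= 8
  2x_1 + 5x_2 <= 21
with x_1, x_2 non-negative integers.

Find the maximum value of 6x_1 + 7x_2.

The continuous relaxation peaks at (0, 2.67) with value 18.67; rounding to a feasible lattice point costs some objective.
(x_1,x_2)=(0,2): 3·0+3·2=6≤8, 2·0+5·2=10≤21, objective 14.
(x_1,x_2)=(1,1): 3·1+3·1=6≤8, 2·1+5·1=7≤21, objective 13.
(x_1,x_2)=(0,1): 3·0+3·1=3≤8, 2·0+5·1=5≤21, objective 7.
No feasible integer point exceeds 14.

14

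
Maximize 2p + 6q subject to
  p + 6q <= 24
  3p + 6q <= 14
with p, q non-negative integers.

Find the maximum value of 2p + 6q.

12

(p,q)=(0,2): 1·0+6·2=12≤24, 3·0+6·2=12≤14, objective 12.
(p,q)=(1,1): 1·1+6·1=7≤24, 3·1+6·1=9≤14, objective 8.
Maximum is 12 at (p,q)=(0,2).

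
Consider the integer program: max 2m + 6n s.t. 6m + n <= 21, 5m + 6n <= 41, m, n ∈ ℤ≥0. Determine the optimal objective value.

38

Relaxing integrality, the LP optimum is 41.00 at (m,n) = (0, 6.83), which is not an integer point.
(m,n)=(1,6): 6·1+1·6=12≤21, 5·1+6·6=41≤41, objective 38.
(m,n)=(0,6): 6·0+1·6=6≤21, 5·0+6·6=36≤41, objective 36.
(m,n)=(2,5): 6·2+1·5=17≤21, 5·2+6·5=40≤41, objective 34.
The best lattice point is (1,6), giving 38.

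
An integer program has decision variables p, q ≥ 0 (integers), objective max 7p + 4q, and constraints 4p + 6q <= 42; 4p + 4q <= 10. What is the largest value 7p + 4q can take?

Relaxing integrality, the LP optimum is 17.50 at (p,q) = (2.5, 0), which is not an integer point.
(p,q)=(2,0): 4·2+6·0=8≤42, 4·2+4·0=8≤10, objective 14.
(p,q)=(1,1): 4·1+6·1=10≤42, 4·1+4·1=8≤10, objective 11.
(p,q)=(1,0): 4·1+6·0=4≤42, 4·1+4·0=4≤10, objective 7.
Maximum is 14 at (p,q)=(2,0).

14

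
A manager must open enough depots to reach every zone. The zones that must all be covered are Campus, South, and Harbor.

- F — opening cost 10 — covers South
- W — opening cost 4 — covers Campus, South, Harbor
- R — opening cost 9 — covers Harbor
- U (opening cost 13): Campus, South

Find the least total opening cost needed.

4

W alone covers Campus, South, Harbor — every zone.
Total opening cost: 4.
No cover costs less than 4.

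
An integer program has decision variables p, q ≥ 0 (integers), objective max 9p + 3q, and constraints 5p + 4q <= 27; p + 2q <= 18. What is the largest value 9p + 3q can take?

45

Relaxing integrality, the LP optimum is 48.60 at (p,q) = (5.4, 0), which is not an integer point.
(p,q)=(5,0): 5·5+4·0=25≤27, 1·5+2·0=5≤18, objective 45.
(p,q)=(4,1): 5·4+4·1=24≤27, 1·4+2·1=6≤18, objective 39.
(p,q)=(4,0): 5·4+4·0=20≤27, 1·4+2·0=4≤18, objective 36.
No feasible integer point exceeds 45.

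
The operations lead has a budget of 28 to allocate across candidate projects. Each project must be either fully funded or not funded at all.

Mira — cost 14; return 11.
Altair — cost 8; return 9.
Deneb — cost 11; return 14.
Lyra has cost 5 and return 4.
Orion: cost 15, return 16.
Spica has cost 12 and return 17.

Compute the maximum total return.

Orion + Spica: cost 15 + 12 = 27 ≤ 28, return 16 + 17 = 33.
Deneb + Lyra + Spica: cost 11 + 5 + 12 = 28 ≤ 28, return 14 + 4 + 17 = 35.
Best is Deneb, Lyra, and Spica with total return 35.

35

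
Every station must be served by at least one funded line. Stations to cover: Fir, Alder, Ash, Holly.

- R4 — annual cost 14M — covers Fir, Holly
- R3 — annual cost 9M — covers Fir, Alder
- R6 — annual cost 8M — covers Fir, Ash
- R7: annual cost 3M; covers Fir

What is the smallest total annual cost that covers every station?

The greedy cost-per-new-station heuristic would pick R7, R6, R3, and R4 for 34, but a cheaper cover exists.
Choose R4, R3, and R6: together they cover Fir, Alder, Ash, Holly — every station.
Total annual cost: 14 + 9 + 8 = 31.
No cover costs less than 31.

31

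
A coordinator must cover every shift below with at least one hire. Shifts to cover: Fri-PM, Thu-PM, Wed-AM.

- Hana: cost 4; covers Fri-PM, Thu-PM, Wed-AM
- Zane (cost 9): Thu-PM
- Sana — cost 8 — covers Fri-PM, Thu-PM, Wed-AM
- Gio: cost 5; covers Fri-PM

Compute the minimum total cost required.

4

This is a weighted set-cover instance.
Hana alone covers Fri-PM, Thu-PM, Wed-AM — every shift.
Total cost: 4.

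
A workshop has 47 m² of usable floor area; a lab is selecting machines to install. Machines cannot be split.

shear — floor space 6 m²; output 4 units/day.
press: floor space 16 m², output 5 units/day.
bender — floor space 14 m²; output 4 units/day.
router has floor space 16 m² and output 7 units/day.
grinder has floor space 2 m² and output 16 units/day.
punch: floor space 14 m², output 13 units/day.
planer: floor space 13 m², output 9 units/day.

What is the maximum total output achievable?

Take router, grinder, punch, and planer: floor space 16 + 2 + 14 + 13 = 45 ≤ 47, output 7 + 16 + 13 + 9 = 45.
No other feasible combination does better.

45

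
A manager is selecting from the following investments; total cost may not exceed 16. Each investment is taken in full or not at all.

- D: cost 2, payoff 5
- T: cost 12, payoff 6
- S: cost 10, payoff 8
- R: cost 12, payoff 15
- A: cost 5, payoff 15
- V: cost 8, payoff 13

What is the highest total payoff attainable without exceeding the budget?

Take D, A, and V: cost 2 + 5 + 8 = 15 ≤ 16, payoff 5 + 15 + 13 = 33.
No other feasible combination does better.

33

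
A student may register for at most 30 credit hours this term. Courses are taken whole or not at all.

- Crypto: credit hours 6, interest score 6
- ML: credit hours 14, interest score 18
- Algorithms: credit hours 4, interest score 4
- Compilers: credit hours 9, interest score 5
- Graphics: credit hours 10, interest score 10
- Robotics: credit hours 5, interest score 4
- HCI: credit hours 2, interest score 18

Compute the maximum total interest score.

ML + Algorithms + Graphics + HCI: credit hours 14 + 4 + 10 + 2 = 30 ≤ 30, interest score 18 + 4 + 10 + 18 = 50.
Crypto + ML + Algorithms + HCI: credit hours 6 + 14 + 4 + 2 = 26 ≤ 30, interest score 6 + 18 + 4 + 18 = 46.
Best is ML, Algorithms, Graphics, and HCI with total interest score 50.

50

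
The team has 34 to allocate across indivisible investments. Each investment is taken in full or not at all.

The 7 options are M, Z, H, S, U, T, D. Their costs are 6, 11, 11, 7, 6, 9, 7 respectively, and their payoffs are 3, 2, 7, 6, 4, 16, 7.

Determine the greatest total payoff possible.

This is an integer program with binary decision variables.
H + S + T + D: cost 11 + 7 + 9 + 7 = 34 ≤ 34, payoff 7 + 6 + 16 + 7 = 36.
H + U + T + D: cost 11 + 6 + 9 + 7 = 33 ≤ 34, payoff 7 + 4 + 16 + 7 = 34.
S + U + T + D: cost 7 + 6 + 9 + 7 = 29 ≤ 34, payoff 6 + 4 + 16 + 7 = 33.
Best is H, S, T, and D with total payoff 36.

36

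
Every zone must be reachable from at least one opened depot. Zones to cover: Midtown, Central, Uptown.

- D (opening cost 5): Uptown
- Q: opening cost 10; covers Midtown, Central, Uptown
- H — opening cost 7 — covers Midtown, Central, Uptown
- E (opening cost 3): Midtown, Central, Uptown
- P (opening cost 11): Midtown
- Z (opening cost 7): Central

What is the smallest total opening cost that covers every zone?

E alone covers Midtown, Central, Uptown — every zone.
Total opening cost: 3.

3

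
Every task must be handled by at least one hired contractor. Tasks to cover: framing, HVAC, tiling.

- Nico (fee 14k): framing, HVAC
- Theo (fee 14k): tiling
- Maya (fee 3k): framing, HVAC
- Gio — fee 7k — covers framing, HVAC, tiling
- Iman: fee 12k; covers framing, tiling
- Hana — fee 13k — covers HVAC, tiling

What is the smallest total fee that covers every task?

The greedy cost-per-new-task heuristic would pick Maya and Gio for 10, but a cheaper cover exists.
Gio alone covers framing, HVAC, tiling — every task.
Total fee: 7.
No cover costs less than 7.

7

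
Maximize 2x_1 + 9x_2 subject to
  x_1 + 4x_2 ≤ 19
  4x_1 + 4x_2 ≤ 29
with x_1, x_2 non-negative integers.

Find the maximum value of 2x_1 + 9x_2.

42

(x_1,x_2)=(3,4) is feasible, giving 42.
(x_1,x_2)=(2,4) is feasible, giving 40.
(x_1,x_2)=(1,4) is feasible, giving 38.
(x_1,x_2)=(0,4) is feasible, giving 36.
Maximum is 42 at (x_1,x_2)=(3,4).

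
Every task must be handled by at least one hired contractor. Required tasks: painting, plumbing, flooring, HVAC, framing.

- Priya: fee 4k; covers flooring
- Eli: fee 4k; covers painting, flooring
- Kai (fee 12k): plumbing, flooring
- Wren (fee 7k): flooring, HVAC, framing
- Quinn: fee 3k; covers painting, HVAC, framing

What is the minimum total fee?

15

The greedy cost-per-new-task heuristic would pick Quinn, Priya, and Kai for 19, but a cheaper cover exists.
Choose Kai and Quinn: together they cover painting, plumbing, flooring, HVAC, framing — every task.
Total fee: 12 + 3 = 15.
No cover costs less than 15.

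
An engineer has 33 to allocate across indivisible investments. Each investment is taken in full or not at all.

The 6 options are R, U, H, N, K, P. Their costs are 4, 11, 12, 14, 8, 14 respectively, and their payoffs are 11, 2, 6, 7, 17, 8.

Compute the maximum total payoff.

36

Take R, K, and P: cost 4 + 8 + 14 = 26 ≤ 33, payoff 11 + 17 + 8 = 36.
No other feasible combination does better.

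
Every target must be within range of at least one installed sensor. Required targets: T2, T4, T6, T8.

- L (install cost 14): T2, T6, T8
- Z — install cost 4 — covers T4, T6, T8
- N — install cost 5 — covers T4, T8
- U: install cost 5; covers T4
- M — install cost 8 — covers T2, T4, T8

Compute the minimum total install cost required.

12

This is a weighted set-cover instance.
Choose Z and M: together they cover T2, T4, T6, T8 — every target.
Total install cost: 4 + 8 = 12.
No cover costs less than 12.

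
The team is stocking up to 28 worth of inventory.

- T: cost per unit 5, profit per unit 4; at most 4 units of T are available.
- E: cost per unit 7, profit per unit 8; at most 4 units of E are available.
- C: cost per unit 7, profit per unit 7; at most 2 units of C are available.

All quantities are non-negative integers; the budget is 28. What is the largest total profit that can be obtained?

32

Take 4×E: cost 28 ≤ 28, profit 4·8 = 32.
E has the best ratio (8/7) and is taken to its limit of 4; remaining capacity is filled optimally with the others.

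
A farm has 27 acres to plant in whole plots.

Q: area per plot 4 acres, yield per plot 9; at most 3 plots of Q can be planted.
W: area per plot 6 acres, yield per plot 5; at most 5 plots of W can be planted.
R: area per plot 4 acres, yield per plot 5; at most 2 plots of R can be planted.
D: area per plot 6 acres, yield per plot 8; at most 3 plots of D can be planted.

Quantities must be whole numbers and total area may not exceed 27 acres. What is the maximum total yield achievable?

45

3×Q and 2×D: area 24 ≤ 27, yield 3·9 + 2·8 = 43.
3×Q, 2×R, and 1×D: area 26 ≤ 27, yield 3·9 + 2·5 + 1·8 = 45.
Best is 45.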